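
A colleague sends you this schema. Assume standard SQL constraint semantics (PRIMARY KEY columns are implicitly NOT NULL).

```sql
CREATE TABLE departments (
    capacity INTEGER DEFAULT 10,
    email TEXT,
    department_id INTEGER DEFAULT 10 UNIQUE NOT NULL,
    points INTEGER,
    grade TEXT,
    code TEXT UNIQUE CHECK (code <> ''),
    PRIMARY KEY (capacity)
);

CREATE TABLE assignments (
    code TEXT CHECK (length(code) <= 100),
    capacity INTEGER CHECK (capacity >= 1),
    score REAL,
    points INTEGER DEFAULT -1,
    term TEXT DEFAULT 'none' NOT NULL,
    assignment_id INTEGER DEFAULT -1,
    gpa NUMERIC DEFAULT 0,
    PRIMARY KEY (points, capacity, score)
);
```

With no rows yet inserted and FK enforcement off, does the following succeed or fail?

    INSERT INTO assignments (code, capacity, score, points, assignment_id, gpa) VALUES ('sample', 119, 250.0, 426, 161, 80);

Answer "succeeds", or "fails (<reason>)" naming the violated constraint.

NOT NULL columns: capacity is supplied; points is supplied; score is supplied; term defaults to 'none'.
CHECK constraints: 'sample' satisfies (length(code) <= 100); 119 satisfies (capacity >= 1).
No constraint is violated.

succeeds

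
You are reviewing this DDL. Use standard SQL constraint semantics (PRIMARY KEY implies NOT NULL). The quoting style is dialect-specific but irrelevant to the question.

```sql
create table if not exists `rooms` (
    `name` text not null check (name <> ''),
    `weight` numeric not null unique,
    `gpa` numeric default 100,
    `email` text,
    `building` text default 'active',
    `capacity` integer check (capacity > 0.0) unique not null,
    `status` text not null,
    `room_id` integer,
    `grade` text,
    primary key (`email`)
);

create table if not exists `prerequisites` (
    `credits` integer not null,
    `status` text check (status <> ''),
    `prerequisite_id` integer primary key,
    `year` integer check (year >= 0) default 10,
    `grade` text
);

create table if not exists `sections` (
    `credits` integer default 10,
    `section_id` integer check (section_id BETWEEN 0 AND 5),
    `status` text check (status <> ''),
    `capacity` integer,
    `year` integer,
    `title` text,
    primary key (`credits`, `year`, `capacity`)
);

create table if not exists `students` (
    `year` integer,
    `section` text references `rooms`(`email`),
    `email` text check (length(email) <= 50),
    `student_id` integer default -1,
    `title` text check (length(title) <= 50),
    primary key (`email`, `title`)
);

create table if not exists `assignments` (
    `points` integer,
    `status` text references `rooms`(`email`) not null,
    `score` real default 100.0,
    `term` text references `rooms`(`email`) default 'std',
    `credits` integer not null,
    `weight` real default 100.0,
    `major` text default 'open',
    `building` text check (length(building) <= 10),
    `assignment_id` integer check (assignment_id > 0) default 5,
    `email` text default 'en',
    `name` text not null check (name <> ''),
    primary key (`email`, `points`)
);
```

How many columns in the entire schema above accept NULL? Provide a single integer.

rooms: 4 nullable (gpa, building, room_id, grade — PK (email) and explicit NOT NULL columns excluded).
prerequisites: 3 nullable (status, year, grade — PK (prerequisite_id) and explicit NOT NULL columns excluded).
sections: 3 nullable (section_id, status, title — PK (credits, year, capacity) and explicit NOT NULL columns excluded).
students: 3 nullable (year, section, student_id — PK (email, title) and explicit NOT NULL columns excluded).
assignments: 6 nullable (score, term, weight, major, building, assignment_id — PK (email, points) and explicit NOT NULL columns excluded).
Total: 4 + 3 + 3 + 3 + 6 = 19.

19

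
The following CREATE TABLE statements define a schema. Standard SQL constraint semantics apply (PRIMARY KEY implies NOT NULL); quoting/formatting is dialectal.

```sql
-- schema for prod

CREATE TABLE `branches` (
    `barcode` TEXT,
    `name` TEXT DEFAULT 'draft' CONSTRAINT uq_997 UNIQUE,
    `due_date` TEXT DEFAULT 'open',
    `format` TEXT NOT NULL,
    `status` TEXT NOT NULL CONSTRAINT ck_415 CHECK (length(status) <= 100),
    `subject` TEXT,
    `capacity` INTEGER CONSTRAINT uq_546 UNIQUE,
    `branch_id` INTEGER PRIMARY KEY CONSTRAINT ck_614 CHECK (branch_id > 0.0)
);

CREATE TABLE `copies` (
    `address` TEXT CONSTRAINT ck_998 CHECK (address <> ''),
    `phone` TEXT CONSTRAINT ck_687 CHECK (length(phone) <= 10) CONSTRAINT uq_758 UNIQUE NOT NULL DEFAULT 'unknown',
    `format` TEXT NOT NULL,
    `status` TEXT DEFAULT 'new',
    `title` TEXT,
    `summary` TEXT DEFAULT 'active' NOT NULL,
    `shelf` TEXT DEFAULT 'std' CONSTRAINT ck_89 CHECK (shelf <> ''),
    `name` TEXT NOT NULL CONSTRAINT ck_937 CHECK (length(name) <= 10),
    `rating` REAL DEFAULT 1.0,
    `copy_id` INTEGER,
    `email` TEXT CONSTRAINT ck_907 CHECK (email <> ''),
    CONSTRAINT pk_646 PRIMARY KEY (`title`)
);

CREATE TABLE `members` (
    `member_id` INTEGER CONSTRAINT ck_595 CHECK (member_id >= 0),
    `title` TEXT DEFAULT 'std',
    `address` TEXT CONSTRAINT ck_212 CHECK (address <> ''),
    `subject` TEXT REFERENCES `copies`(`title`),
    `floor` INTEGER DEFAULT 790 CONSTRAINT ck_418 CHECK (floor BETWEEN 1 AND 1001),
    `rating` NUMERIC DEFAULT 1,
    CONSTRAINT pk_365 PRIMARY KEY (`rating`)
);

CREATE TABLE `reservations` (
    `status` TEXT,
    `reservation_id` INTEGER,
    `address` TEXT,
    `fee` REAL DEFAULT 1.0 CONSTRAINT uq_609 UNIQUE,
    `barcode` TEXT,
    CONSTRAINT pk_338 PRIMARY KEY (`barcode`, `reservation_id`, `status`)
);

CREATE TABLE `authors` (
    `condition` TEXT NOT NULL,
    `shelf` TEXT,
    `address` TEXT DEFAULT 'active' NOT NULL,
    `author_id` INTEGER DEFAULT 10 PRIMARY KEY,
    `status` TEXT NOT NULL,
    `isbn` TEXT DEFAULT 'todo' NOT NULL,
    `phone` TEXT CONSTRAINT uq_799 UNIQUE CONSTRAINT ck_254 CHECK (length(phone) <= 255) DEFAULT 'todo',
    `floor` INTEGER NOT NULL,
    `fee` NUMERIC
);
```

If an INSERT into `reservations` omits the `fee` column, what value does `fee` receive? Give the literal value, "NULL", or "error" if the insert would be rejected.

1.0

fee has an explicit DEFAULT 1.0.
When the column is omitted from an INSERT, that default is used.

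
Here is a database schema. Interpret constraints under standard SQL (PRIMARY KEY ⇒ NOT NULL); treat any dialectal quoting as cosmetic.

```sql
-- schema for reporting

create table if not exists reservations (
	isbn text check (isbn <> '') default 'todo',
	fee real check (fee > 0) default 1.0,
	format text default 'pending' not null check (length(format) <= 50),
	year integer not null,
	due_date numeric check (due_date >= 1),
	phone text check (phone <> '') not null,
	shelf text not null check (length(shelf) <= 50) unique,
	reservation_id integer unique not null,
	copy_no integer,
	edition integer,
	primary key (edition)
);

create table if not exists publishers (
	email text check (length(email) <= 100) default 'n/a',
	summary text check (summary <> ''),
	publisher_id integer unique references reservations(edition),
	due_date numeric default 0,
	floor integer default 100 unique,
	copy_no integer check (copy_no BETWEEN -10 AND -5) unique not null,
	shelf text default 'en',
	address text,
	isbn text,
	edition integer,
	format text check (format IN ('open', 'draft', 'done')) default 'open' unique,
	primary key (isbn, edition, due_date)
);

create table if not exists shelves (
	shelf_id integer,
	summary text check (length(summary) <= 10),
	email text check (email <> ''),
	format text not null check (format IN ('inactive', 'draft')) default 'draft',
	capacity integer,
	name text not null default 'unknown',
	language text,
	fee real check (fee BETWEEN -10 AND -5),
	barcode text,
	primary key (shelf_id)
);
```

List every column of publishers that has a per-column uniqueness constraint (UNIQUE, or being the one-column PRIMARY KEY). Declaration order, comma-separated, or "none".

publisher_id, floor, copy_no, format

- email: no UNIQUE or single-column PK constraint.
- summary: no UNIQUE or single-column PK constraint.
- publisher_id: declared UNIQUE → unique.
- due_date: part of a composite PRIMARY KEY — only the tuple is unique, not this column on its own.
- floor: declared UNIQUE → unique.
- copy_no: declared UNIQUE → unique.
- shelf: no UNIQUE or single-column PK constraint.
- address: no UNIQUE or single-column PK constraint.
- isbn: part of a composite PRIMARY KEY — only the tuple is unique, not this column on its own.
- edition: part of a composite PRIMARY KEY — only the tuple is unique, not this column on its own.
- format: declared UNIQUE → unique.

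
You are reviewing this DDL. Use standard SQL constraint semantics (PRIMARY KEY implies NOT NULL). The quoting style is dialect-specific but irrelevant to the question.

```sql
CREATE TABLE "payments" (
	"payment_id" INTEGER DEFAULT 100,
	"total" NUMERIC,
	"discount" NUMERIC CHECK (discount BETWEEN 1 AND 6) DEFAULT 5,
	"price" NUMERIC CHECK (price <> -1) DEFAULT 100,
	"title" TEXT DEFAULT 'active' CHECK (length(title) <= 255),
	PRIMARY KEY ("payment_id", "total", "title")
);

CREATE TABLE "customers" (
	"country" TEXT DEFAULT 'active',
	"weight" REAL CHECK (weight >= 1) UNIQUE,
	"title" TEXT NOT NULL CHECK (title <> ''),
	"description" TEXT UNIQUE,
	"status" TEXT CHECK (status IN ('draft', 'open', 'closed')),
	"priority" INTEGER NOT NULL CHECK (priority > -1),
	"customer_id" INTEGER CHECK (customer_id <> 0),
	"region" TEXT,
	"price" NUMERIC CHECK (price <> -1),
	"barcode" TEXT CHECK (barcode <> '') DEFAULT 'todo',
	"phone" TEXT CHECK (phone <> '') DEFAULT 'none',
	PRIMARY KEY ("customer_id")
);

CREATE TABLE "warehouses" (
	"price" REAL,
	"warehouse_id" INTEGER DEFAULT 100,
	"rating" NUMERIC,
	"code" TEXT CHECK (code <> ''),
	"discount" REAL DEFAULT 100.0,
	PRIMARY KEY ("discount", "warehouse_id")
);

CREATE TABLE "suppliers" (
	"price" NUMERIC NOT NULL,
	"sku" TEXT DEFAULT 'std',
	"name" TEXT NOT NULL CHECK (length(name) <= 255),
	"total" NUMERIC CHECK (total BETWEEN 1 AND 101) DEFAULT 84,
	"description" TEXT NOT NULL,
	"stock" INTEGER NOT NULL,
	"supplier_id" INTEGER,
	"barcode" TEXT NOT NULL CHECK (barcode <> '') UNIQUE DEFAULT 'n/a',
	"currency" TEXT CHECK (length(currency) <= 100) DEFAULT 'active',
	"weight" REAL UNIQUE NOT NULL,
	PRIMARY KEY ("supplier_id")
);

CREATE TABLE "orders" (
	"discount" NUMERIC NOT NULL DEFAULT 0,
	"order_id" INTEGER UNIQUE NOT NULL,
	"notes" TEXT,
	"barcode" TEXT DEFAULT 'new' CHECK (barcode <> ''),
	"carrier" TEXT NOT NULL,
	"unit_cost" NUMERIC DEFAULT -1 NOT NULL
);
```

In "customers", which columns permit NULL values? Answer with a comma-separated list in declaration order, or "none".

country, weight, description, status, region, price, barcode, phone

- country: DEFAULT only fills an omitted column; an explicit NULL is still allowed → nullable.
- weight: CHECK does not forbid NULL (a CHECK constraint passes when its expression is NULL) → nullable.
- title: declared NOT NULL → not nullable.
- description: UNIQUE does not imply NOT NULL → nullable.
- status: CHECK does not forbid NULL (a CHECK constraint passes when its expression is NULL) → nullable.
- priority: declared NOT NULL → not nullable.
- customer_id: part of the PRIMARY KEY, which implies NOT NULL → not nullable.
- region: no NOT NULL constraint applies → nullable.
- price: CHECK does not forbid NULL (a CHECK constraint passes when its expression is NULL) → nullable.
- barcode: CHECK does not forbid NULL (a CHECK constraint passes when its expression is NULL) → nullable.
- phone: CHECK does not forbid NULL (a CHECK constraint passes when its expression is NULL) → nullable.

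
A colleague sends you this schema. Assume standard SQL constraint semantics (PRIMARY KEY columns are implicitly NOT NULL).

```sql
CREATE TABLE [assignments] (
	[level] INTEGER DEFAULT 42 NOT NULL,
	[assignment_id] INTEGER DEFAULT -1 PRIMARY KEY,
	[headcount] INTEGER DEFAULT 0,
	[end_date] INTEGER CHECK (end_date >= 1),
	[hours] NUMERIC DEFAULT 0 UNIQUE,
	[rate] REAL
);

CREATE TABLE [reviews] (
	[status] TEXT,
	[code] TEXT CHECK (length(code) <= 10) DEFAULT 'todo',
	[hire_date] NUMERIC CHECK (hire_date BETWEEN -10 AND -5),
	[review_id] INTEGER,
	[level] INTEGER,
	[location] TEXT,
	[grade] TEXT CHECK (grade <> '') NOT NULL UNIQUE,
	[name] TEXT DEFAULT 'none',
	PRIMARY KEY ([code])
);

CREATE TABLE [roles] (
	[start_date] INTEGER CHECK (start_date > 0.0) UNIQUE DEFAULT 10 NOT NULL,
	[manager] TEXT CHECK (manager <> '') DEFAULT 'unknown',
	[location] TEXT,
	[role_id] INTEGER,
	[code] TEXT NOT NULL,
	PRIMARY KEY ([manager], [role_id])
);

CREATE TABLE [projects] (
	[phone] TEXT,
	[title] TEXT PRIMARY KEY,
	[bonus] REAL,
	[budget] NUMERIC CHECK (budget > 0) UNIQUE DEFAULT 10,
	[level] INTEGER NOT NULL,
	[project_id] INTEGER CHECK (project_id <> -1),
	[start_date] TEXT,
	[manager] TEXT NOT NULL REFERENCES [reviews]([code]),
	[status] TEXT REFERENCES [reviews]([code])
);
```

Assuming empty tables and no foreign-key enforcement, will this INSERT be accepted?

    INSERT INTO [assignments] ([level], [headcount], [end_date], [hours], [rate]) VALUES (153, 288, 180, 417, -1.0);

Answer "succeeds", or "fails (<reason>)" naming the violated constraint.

NOT NULL columns: assignment_id defaults to -1; level is supplied.
CHECK constraints: 180 satisfies (end_date >= 1).
No constraint is violated.

succeeds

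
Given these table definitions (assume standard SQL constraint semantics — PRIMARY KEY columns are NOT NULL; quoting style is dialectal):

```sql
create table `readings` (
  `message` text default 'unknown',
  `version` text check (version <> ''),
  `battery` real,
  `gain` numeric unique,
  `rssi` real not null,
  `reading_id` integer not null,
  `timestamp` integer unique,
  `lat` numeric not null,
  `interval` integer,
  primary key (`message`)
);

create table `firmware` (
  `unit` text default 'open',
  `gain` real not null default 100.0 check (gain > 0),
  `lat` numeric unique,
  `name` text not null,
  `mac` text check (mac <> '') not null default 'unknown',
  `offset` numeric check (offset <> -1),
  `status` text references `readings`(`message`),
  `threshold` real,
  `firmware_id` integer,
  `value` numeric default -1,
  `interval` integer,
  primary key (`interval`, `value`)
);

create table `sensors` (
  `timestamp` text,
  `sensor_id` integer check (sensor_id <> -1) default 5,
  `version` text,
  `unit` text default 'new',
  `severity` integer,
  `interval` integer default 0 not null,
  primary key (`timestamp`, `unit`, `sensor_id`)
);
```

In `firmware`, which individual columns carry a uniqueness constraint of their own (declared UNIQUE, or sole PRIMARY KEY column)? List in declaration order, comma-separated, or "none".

- unit: no UNIQUE or single-column PK constraint.
- gain: no UNIQUE or single-column PK constraint.
- lat: declared UNIQUE → unique.
- name: no UNIQUE or single-column PK constraint.
- mac: no UNIQUE or single-column PK constraint.
- offset: no UNIQUE or single-column PK constraint.
- status: no UNIQUE or single-column PK constraint.
- threshold: no UNIQUE or single-column PK constraint.
- firmware_id: no UNIQUE or single-column PK constraint.
- value: part of a composite PRIMARY KEY — only the tuple is unique, not this column on its own.
- interval: part of a composite PRIMARY KEY — only the tuple is unique, not this column on its own.

lat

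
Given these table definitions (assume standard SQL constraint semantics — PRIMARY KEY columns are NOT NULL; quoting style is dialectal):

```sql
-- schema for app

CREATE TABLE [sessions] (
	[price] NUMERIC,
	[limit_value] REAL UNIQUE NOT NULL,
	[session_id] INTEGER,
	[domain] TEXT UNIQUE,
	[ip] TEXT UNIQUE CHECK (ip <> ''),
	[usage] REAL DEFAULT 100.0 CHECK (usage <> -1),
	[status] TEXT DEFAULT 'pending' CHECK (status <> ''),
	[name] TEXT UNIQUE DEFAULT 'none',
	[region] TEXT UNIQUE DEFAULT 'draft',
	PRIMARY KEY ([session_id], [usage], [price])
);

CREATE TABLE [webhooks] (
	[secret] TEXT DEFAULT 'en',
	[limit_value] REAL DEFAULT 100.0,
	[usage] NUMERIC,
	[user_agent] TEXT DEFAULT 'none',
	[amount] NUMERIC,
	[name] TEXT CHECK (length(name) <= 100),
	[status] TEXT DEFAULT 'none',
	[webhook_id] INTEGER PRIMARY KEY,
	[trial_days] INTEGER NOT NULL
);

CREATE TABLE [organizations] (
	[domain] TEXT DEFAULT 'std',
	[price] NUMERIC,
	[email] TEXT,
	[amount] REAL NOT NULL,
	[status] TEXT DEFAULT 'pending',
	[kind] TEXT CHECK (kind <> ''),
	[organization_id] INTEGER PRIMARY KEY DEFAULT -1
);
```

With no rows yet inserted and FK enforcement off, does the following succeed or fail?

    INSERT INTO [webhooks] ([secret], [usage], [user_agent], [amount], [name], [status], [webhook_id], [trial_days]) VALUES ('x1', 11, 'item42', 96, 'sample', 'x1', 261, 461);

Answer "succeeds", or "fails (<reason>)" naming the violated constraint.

succeeds

NOT NULL columns: trial_days is supplied; webhook_id is supplied.
CHECK constraints: 'sample' satisfies (length(name) <= 100).
No constraint is violated.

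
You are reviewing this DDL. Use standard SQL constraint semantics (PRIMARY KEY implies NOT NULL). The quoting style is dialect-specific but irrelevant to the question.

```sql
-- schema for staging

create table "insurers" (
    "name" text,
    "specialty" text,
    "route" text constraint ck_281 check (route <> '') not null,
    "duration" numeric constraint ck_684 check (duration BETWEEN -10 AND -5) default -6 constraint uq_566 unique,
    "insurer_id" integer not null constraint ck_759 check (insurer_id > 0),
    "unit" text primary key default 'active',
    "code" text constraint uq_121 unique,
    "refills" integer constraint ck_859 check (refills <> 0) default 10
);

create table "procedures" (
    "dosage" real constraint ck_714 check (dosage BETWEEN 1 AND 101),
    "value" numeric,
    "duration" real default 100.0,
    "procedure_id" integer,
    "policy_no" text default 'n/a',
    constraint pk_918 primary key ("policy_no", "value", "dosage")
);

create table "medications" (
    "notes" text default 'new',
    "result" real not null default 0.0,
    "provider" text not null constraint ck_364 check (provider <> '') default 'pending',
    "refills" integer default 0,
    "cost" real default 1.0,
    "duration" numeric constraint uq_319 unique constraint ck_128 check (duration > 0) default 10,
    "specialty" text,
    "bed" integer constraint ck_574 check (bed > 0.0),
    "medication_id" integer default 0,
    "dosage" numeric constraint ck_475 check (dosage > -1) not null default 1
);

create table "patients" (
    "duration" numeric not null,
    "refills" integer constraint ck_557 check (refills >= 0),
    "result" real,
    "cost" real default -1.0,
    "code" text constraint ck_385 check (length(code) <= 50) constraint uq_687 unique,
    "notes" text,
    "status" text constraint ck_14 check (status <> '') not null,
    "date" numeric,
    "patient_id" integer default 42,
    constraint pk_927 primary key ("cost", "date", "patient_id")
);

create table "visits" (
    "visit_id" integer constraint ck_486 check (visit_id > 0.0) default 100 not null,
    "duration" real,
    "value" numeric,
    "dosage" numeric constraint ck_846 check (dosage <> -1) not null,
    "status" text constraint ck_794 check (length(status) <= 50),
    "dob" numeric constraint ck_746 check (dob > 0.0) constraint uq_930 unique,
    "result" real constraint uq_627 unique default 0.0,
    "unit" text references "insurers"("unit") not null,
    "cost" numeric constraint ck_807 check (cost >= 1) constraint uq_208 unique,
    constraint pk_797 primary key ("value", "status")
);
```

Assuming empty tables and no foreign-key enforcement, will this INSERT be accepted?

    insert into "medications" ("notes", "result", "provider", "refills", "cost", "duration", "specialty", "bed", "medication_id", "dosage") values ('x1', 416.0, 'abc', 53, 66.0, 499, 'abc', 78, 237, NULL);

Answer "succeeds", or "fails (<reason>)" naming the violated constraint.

dosage is explicitly set to NULL, but dosage is declared NOT NULL.

fails (NOT NULL on dosage)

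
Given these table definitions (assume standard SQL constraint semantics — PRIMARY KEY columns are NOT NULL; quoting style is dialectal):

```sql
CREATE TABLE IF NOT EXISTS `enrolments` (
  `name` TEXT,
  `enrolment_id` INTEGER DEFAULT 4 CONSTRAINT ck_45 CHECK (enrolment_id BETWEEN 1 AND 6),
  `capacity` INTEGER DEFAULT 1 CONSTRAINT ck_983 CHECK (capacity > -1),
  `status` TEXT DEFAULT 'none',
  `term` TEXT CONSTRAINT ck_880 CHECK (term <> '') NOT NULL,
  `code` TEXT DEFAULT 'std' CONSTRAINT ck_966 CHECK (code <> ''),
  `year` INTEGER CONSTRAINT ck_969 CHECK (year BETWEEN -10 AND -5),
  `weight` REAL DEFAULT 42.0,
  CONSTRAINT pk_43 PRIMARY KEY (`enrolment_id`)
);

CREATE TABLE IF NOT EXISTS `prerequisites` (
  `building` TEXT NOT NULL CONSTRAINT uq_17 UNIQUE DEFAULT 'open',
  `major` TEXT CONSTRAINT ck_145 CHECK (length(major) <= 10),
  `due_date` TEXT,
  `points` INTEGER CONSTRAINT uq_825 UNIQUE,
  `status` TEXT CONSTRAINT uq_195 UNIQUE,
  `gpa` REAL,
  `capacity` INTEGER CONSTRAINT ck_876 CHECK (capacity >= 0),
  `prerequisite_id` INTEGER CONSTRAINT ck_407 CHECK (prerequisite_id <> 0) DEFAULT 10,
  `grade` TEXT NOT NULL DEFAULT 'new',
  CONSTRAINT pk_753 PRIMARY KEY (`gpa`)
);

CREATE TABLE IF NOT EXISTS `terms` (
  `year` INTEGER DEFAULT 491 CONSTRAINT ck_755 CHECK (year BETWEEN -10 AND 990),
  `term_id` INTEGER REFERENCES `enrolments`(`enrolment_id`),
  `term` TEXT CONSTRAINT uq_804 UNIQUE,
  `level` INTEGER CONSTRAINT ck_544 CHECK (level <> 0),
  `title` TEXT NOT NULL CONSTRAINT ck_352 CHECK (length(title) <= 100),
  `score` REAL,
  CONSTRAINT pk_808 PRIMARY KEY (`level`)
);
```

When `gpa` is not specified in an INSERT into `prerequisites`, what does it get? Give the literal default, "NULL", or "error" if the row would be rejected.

gpa has no DEFAULT clause.
Omitting it would insert NULL, but it is part of the PRIMARY KEY, so the INSERT fails.

error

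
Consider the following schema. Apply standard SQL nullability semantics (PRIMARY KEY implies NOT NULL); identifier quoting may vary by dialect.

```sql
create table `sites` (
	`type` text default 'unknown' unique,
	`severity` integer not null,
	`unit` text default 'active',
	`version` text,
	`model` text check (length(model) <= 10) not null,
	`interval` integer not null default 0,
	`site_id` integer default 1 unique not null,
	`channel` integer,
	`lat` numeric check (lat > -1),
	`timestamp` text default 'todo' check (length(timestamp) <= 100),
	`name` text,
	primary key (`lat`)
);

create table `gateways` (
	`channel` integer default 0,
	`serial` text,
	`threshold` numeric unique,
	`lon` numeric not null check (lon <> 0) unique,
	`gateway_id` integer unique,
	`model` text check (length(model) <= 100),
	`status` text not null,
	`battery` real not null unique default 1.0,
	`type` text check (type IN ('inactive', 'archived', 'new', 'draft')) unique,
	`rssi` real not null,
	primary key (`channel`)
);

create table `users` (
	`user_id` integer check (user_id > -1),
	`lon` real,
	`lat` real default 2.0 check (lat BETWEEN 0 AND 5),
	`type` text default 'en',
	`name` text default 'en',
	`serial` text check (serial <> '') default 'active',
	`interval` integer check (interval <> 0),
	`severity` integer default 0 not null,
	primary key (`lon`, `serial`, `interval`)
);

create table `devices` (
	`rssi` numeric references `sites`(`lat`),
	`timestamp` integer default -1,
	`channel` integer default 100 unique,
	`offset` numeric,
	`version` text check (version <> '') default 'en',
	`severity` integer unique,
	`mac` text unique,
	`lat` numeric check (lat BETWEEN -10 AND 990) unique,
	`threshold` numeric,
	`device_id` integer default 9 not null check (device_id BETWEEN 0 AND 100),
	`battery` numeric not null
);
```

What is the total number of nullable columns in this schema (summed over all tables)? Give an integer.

24

sites: 6 nullable (type, unit, version, channel, timestamp, name — PK (lat) and explicit NOT NULL columns excluded).
gateways: 5 nullable (serial, threshold, gateway_id, model, type — PK (channel) and explicit NOT NULL columns excluded).
users: 4 nullable (user_id, lat, type, name — PK (lon, serial, interval) and explicit NOT NULL columns excluded).
devices: 9 nullable (rssi, timestamp, channel, offset, version, severity, mac, lat, threshold — PK none and explicit NOT NULL columns excluded).
Total: 6 + 5 + 4 + 9 = 24.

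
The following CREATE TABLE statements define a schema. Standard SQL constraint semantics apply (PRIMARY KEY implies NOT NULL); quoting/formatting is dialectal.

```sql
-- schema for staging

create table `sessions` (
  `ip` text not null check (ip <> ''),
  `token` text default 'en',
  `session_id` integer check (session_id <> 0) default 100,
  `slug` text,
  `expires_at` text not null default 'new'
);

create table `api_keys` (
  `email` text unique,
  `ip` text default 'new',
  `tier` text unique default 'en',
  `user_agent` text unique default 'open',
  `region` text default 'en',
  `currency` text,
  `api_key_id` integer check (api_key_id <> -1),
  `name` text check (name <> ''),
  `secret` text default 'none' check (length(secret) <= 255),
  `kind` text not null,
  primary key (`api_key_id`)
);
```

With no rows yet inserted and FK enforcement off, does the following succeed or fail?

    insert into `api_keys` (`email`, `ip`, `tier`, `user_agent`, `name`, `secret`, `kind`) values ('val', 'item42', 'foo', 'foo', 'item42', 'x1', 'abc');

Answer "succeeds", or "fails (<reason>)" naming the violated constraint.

api_key_id is omitted from the column list and has no DEFAULT, so it would receive NULL.
But api_key_id is part of the PRIMARY KEY (implied NOT NULL).

fails (NOT NULL on api_key_id)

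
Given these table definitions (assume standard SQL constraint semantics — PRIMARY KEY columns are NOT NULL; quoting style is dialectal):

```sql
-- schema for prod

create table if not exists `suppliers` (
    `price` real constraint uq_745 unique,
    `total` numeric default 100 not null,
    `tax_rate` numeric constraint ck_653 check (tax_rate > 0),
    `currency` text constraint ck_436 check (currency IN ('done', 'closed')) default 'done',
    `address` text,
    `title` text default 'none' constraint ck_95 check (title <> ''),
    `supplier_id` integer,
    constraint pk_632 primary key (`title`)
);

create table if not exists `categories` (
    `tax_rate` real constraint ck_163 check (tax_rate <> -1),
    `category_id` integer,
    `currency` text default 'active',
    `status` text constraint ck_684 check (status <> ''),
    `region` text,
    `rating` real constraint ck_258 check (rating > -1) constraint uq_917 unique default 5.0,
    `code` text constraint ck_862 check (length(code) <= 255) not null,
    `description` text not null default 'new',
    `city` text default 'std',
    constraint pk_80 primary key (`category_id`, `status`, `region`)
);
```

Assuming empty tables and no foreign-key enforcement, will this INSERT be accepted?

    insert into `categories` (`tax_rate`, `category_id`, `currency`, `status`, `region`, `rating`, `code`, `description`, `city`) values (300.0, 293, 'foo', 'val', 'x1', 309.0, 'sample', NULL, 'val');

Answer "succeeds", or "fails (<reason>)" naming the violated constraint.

fails (NOT NULL on description)

description is explicitly set to NULL, but description is declared NOT NULL.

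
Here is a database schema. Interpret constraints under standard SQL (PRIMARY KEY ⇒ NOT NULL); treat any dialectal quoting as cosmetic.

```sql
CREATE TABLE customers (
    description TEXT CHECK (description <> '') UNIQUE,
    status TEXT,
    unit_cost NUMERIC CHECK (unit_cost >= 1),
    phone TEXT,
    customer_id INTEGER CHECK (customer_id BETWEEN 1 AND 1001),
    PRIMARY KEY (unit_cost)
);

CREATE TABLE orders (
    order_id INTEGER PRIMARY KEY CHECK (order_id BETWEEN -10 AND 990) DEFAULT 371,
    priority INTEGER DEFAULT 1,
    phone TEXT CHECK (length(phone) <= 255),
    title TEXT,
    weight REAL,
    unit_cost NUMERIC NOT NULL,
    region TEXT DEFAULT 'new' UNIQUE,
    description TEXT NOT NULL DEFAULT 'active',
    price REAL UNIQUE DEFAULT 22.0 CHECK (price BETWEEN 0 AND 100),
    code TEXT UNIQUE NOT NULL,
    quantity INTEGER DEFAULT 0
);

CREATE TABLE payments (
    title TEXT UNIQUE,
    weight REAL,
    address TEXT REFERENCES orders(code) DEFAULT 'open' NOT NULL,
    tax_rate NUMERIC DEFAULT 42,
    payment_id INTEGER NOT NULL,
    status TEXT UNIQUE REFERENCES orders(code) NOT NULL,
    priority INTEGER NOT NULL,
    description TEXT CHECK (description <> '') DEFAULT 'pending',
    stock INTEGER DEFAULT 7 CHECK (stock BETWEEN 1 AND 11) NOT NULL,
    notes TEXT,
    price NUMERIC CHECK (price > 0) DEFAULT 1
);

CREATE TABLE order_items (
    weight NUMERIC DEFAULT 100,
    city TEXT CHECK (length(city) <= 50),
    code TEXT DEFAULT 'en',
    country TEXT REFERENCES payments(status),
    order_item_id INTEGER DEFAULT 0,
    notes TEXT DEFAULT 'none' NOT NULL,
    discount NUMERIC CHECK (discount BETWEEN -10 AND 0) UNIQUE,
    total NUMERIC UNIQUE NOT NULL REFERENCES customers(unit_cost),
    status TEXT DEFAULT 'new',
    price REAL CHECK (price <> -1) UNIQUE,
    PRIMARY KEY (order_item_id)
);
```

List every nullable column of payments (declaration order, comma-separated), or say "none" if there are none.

title, weight, tax_rate, description, notes, price

- title: UNIQUE does not imply NOT NULL → nullable.
- weight: no NOT NULL constraint applies → nullable.
- address: declared NOT NULL → not nullable.
- tax_rate: DEFAULT only fills an omitted column; an explicit NULL is still allowed → nullable.
- payment_id: declared NOT NULL → not nullable.
- status: declared NOT NULL → not nullable.
- priority: declared NOT NULL → not nullable.
- description: CHECK does not forbid NULL (a CHECK constraint passes when its expression is NULL) → nullable.
- stock: declared NOT NULL → not nullable.
- notes: no NOT NULL constraint applies → nullable.
- price: CHECK does not forbid NULL (a CHECK constraint passes when its expression is NULL) → nullable.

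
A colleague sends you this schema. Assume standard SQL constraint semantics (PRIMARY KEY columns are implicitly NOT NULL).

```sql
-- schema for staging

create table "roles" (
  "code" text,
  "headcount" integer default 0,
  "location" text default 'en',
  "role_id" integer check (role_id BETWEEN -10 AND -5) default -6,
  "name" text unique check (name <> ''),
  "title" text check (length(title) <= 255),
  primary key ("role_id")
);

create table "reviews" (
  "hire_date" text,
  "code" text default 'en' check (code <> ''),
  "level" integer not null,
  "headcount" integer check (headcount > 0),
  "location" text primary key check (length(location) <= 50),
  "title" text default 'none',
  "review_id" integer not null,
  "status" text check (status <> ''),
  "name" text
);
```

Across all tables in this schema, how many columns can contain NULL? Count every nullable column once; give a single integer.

11

roles: 5 nullable (code, headcount, location, name, title — PK (role_id) and explicit NOT NULL columns excluded).
reviews: 6 nullable (hire_date, code, headcount, title, status, name — PK (location) and explicit NOT NULL columns excluded).
Total: 5 + 6 = 11.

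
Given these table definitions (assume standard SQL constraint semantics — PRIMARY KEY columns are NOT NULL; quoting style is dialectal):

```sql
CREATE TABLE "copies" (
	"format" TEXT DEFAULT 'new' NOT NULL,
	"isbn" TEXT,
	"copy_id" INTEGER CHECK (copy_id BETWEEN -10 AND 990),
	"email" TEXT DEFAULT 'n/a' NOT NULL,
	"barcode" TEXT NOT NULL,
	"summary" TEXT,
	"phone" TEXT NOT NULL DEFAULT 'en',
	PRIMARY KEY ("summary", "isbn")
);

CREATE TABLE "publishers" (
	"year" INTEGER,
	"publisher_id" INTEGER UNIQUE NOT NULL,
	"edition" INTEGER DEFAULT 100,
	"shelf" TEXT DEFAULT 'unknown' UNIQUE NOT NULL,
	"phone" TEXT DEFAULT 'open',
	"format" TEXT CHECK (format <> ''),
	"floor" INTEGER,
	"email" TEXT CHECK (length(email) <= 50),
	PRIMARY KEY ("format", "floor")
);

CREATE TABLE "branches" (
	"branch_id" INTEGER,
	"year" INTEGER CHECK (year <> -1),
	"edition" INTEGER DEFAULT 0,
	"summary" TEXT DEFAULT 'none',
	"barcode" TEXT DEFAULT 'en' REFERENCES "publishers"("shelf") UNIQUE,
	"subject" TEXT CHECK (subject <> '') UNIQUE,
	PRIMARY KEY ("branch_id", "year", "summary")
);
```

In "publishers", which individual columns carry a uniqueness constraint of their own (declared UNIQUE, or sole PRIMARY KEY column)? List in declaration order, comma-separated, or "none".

publisher_id, shelf

- year: no UNIQUE or single-column PK constraint.
- publisher_id: declared UNIQUE → unique.
- edition: no UNIQUE or single-column PK constraint.
- shelf: declared UNIQUE → unique.
- phone: no UNIQUE or single-column PK constraint.
- format: part of a composite PRIMARY KEY — only the tuple is unique, not this column on its own.
- floor: part of a composite PRIMARY KEY — only the tuple is unique, not this column on its own.
- email: no UNIQUE or single-column PK constraint.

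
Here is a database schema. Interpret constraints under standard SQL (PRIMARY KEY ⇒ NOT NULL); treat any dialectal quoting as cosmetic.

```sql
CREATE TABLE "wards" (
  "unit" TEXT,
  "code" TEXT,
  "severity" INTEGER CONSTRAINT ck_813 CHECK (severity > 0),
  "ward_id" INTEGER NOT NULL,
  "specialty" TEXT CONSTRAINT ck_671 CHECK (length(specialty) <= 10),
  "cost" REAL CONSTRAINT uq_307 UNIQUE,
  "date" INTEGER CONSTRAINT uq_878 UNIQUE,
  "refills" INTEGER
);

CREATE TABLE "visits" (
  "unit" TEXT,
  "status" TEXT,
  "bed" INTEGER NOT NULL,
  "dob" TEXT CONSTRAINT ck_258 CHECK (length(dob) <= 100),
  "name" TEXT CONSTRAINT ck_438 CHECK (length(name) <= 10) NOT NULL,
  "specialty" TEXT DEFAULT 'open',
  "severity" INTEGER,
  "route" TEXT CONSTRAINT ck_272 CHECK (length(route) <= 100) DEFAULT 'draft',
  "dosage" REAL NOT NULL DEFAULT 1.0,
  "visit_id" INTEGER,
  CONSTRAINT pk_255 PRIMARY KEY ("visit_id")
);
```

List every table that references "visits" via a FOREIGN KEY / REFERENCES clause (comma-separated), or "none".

No REFERENCES clause anywhere in the schema names visits.

none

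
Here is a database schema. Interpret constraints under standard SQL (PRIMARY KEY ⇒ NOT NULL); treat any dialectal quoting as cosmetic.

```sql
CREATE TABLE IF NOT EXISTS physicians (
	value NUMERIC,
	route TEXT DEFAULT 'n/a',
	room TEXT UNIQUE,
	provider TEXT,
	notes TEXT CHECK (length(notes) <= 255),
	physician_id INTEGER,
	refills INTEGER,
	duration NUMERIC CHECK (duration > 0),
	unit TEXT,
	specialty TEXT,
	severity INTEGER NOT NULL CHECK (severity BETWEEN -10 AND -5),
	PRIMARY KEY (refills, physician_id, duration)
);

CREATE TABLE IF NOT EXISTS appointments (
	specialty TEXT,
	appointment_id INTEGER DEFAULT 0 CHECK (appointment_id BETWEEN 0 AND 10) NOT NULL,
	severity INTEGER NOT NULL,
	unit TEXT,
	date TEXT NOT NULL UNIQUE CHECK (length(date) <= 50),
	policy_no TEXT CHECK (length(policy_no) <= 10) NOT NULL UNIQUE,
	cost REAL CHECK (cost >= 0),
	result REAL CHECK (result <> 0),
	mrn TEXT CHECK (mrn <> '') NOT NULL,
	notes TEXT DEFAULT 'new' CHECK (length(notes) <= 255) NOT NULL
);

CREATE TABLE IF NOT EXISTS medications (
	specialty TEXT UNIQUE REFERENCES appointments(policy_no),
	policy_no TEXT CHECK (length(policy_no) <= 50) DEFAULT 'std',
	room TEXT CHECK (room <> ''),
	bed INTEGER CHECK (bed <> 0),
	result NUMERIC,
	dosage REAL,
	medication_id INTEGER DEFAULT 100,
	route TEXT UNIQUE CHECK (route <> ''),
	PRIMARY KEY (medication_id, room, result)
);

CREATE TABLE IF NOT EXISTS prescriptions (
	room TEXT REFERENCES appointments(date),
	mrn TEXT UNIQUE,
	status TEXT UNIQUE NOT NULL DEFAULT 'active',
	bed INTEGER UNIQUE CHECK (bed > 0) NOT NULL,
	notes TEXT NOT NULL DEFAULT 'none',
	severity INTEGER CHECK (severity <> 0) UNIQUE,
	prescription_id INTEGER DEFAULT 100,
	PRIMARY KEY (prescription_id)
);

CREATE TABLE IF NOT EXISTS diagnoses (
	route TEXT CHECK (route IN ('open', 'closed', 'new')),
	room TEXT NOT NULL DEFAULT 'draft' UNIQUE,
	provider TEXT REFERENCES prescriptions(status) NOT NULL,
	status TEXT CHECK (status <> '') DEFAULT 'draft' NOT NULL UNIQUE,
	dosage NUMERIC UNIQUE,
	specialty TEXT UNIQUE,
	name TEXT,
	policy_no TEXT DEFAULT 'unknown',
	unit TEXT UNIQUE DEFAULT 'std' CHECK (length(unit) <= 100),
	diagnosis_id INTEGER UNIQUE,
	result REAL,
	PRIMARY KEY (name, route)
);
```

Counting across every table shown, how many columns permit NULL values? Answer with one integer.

physicians: 7 nullable (value, route, room, provider, notes, unit, specialty — PK (refills, physician_id, duration) and explicit NOT NULL columns excluded).
appointments: 4 nullable (specialty, unit, cost, result — PK none and explicit NOT NULL columns excluded).
medications: 5 nullable (specialty, policy_no, bed, dosage, route — PK (medication_id, room, result) and explicit NOT NULL columns excluded).
prescriptions: 3 nullable (room, mrn, severity — PK (prescription_id) and explicit NOT NULL columns excluded).
diagnoses: 6 nullable (dosage, specialty, policy_no, unit, diagnosis_id, result — PK (name, route) and explicit NOT NULL columns excluded).
Total: 7 + 4 + 5 + 3 + 6 = 25.

25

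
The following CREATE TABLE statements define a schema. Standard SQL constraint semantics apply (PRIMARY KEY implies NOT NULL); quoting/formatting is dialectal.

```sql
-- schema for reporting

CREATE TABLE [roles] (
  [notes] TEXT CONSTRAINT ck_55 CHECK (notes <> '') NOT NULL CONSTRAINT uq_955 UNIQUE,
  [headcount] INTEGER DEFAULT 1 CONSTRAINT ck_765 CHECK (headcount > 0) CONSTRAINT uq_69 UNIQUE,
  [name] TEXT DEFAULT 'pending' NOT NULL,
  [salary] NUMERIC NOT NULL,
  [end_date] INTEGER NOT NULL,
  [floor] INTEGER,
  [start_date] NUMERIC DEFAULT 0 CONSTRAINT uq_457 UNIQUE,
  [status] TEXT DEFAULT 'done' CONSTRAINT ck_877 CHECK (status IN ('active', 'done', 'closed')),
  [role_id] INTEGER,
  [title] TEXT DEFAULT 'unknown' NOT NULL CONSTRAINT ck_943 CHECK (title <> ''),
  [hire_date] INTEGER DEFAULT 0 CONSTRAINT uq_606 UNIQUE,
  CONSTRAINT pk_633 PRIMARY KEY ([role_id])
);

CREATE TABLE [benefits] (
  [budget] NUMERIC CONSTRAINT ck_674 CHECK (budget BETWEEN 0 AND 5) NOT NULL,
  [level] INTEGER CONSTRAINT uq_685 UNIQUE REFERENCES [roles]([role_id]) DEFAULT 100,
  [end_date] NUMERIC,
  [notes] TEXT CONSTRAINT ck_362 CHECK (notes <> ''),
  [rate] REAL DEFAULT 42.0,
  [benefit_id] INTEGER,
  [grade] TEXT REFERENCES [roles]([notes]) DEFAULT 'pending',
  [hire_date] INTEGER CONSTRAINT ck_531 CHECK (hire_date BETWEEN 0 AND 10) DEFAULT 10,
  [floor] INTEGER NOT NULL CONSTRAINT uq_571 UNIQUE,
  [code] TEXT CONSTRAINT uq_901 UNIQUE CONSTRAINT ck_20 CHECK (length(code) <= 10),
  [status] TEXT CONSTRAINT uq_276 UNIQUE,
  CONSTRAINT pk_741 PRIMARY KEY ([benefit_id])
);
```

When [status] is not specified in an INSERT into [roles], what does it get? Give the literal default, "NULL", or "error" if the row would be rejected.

status has an explicit DEFAULT 'done'.
When the column is omitted from an INSERT, that default is used.

'done'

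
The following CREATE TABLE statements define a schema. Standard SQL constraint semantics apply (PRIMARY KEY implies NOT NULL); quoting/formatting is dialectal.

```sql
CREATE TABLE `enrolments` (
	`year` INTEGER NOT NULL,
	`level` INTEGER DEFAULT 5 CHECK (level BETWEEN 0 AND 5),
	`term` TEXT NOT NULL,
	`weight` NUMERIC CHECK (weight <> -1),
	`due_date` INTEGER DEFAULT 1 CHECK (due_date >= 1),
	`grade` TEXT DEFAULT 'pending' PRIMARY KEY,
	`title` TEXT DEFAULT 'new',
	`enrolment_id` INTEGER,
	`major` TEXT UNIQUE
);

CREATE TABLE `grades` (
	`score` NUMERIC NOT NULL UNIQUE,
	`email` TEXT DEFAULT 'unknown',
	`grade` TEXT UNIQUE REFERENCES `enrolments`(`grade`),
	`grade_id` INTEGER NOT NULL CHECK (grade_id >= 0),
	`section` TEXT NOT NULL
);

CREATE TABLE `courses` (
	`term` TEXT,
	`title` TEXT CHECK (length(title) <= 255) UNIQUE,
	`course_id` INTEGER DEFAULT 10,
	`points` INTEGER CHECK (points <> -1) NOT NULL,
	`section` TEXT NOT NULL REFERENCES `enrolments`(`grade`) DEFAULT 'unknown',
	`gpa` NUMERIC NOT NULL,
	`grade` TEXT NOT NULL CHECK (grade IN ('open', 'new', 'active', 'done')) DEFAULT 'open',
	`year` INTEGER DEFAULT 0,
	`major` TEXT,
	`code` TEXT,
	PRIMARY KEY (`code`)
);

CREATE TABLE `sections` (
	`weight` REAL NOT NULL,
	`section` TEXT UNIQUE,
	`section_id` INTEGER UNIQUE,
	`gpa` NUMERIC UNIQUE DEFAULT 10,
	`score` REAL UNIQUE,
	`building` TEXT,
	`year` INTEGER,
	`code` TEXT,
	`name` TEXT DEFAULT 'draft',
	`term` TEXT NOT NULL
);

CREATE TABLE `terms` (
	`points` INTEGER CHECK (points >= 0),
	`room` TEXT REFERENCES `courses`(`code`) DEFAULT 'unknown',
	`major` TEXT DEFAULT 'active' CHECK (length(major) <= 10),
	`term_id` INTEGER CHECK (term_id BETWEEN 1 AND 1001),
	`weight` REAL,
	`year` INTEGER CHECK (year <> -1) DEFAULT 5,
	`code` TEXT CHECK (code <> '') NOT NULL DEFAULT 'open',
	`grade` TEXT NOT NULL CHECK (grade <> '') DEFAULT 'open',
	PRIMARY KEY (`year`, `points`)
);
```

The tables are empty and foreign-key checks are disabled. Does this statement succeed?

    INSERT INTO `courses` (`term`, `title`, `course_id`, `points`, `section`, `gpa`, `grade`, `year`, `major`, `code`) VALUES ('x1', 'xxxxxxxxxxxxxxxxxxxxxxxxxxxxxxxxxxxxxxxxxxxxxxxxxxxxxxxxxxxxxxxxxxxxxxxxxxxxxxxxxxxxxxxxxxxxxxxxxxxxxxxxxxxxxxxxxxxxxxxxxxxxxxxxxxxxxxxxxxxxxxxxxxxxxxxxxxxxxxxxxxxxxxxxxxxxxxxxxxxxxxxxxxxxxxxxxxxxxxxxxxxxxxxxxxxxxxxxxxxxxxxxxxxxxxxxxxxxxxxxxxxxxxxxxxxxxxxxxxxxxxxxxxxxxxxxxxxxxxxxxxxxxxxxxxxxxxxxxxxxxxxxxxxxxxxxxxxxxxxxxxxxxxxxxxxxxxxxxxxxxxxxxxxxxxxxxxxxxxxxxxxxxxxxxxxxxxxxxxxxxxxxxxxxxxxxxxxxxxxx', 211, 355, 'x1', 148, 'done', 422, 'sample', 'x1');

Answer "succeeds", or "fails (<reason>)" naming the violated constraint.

The value 'xxxxxxxxxxxxxxxxxxxxxxxxxxxxxxxxxxxxxxxxxxxxxxxxxxxxxxxxxxxxxxxxxxxxxxxxxxxxxxxxxxxxxxxxxxxxxxxxxxxxxxxxxxxxxxxxxxxxxxxxxxxxxxxxxxxxxxxxxxxxxxxxxxxxxxxxxxxxxxxxxxxxxxxxxxxxxxxxxxxxxxxxxxxxxxxxxxxxxxxxxxxxxxxxxxxxxxxxxxxxxxxxxxxxxxxxxxxxxxxxxxxxxxxxxxxxxxxxxxxxxxxxxxxxxxxxxxxxxxxxxxxxxxxxxxxxxxxxxxxxxxxxxxxxxxxxxxxxxxxxxxxxxxxxxxxxxxxxxxxxxxxxxxxxxxxxxxxxxxxxxxxxxxxxxxxxxxxxxxxxxxxxxxxxxxxxxxxxxxxx' for title violates CHECK (length(title) <= 255).

fails (CHECK on title)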